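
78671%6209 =4163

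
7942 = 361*22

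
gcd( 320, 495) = 5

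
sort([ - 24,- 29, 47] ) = [ - 29, - 24,47]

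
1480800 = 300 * 4936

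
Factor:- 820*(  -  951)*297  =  231606540 = 2^2 * 3^4*5^1*11^1*41^1*317^1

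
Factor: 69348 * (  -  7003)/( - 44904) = 2^( - 1)*47^1*149^1*1871^(- 1 )* 5779^1  =  40470337/3742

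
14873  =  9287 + 5586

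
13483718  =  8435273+5048445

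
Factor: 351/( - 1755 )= - 5^( - 1) = - 1/5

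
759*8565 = 6500835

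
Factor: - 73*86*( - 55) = 345290 = 2^1*5^1*11^1 * 43^1 * 73^1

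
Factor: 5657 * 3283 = 18571931 = 7^2 * 67^1*5657^1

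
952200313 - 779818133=172382180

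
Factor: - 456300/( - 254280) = 2^( - 1)*3^2 * 5^1 * 13^1 * 163^( - 1) = 585/326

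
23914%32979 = 23914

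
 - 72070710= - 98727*730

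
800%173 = 108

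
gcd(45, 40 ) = 5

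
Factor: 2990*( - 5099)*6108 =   -  2^3*3^1*5^1*13^1*23^1*509^1*5099^1 = -  93122629080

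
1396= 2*698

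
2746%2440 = 306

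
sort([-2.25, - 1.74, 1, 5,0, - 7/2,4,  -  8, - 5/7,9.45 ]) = [ - 8,-7/2,-2.25 , - 1.74, - 5/7,0,1,4,5,9.45 ] 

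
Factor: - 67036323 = - 3^1*22345441^1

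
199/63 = 3  +  10/63 = 3.16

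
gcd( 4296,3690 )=6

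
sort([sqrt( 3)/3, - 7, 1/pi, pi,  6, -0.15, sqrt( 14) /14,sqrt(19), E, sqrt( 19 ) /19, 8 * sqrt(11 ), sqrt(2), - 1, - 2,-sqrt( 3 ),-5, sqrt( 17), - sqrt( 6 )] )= [ - 7, - 5,-sqrt(6), - 2,-sqrt( 3), - 1, - 0.15 , sqrt ( 19 ) /19, sqrt(14)/14, 1/pi,sqrt( 3) /3, sqrt(2), E, pi, sqrt( 17 ), sqrt( 19),6,8*sqrt (11 )]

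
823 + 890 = 1713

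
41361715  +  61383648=102745363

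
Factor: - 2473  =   - 2473^1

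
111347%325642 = 111347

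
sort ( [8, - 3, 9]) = [ - 3,8,9]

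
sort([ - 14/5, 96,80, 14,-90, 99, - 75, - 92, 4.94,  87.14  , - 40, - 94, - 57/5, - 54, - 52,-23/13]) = [  -  94, - 92, - 90, - 75, - 54,- 52, - 40, - 57/5, - 14/5, - 23/13, 4.94, 14, 80, 87.14, 96, 99]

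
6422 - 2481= 3941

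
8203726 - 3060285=5143441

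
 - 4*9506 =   -  38024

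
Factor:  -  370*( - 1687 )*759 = 2^1*3^1 * 5^1*7^1*11^1*23^1*37^1 * 241^1 = 473760210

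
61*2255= 137555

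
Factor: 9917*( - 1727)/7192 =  - 17126659/7192 =- 2^( - 3)*11^1 * 29^( - 1 )*31^( - 1 ) * 47^1*157^1*211^1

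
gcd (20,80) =20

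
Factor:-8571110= - 2^1 * 5^1*61^1 * 14051^1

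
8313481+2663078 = 10976559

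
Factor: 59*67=3953 = 59^1* 67^1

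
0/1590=0 =0.00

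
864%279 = 27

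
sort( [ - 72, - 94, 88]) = [-94,-72,88 ] 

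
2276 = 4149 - 1873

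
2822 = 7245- 4423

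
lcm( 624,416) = 1248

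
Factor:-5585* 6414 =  -35822190 = -  2^1*3^1 * 5^1*1069^1*1117^1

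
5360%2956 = 2404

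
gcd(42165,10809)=9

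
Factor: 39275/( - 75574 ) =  - 2^(- 1)*5^2*29^ ( - 1)*1303^ ( - 1)*  1571^1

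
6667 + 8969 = 15636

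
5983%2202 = 1579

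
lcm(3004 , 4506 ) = 9012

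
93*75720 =7041960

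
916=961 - 45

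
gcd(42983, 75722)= 1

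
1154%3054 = 1154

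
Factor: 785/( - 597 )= - 3^(  -  1)*5^1 * 157^1*199^ ( - 1) 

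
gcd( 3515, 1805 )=95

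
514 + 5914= 6428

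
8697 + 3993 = 12690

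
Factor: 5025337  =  5025337^1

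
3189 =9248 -6059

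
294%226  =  68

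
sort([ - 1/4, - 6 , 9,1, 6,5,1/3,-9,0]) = [ - 9, - 6, - 1/4,0,1/3, 1, 5,6,9]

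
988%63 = 43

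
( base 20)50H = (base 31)232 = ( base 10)2017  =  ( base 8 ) 3741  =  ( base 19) 5b3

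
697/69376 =697/69376=   0.01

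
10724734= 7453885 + 3270849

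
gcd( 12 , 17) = 1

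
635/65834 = 635/65834= 0.01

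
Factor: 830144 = 2^6*7^1 *17^1*109^1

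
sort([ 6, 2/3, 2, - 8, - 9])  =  [ - 9, - 8 , 2/3, 2, 6 ] 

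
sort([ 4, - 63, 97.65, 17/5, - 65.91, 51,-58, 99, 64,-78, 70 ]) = [ - 78, - 65.91, - 63, - 58, 17/5, 4,51, 64,70,  97.65,99] 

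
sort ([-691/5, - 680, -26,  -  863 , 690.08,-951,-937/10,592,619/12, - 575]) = [-951, - 863, - 680, - 575, - 691/5 ,-937/10  , - 26, 619/12,592,690.08]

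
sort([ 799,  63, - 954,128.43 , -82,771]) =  [ - 954, - 82, 63, 128.43, 771, 799]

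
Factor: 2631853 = 7^1*375979^1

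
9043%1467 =241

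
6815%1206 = 785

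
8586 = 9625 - 1039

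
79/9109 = 79/9109 = 0.01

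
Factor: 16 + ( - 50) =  -34= -2^1*17^1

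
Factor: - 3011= - 3011^1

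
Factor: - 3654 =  -2^1 * 3^2*7^1*29^1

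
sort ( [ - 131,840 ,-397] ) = [-397, - 131, 840]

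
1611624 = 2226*724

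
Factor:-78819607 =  - 179^1 * 440333^1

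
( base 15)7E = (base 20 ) 5J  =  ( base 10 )119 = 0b1110111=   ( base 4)1313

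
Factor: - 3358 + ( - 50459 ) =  - 53817  =  -3^1 * 17939^1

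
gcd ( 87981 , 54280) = 1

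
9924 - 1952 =7972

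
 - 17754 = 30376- 48130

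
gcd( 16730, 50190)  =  16730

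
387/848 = 387/848 = 0.46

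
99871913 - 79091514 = 20780399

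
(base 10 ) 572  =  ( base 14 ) 2cc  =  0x23C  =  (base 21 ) 165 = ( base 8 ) 1074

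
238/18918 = 119/9459 = 0.01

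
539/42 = 77/6 = 12.83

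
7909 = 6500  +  1409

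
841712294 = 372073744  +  469638550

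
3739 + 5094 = 8833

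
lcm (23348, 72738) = 1891188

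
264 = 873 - 609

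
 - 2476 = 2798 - 5274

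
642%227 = 188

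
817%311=195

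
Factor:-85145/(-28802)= 2^ (-1)*5^1*14401^( - 1)*17029^1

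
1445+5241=6686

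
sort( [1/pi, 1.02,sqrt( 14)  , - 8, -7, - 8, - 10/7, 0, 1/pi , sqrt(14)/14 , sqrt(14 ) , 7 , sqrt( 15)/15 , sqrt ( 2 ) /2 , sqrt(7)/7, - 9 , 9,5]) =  [ - 9, - 8,  -  8,-7, - 10/7 , 0,  sqrt(15 ) /15, sqrt( 14 ) /14,1/pi,  1/pi,sqrt(7 ) /7, sqrt( 2) /2,1.02, sqrt(14 ),sqrt (14),5, 7,9 ] 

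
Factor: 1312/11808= 1/9= 3^( - 2) 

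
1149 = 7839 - 6690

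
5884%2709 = 466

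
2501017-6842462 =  - 4341445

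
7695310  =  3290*2339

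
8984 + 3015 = 11999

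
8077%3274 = 1529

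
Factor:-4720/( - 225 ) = 944/45 = 2^4*3^ ( - 2 )*5^(  -  1)*59^1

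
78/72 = 1 + 1/12 = 1.08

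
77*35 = 2695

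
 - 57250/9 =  - 57250/9 = - 6361.11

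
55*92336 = 5078480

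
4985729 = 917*5437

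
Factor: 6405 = 3^1 * 5^1*7^1 * 61^1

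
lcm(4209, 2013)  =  46299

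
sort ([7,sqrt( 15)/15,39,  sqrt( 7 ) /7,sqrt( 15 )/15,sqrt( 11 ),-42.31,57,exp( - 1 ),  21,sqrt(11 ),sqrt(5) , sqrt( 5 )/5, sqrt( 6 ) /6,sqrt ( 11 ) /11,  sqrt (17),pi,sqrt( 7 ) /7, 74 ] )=[ - 42.31, sqrt( 15)/15, sqrt(15 )/15,sqrt( 11 )/11, exp( - 1 ),sqrt( 7 )/7,sqrt ( 7 ) /7,sqrt ( 6 ) /6,sqrt(5 ) /5,sqrt( 5 ),pi, sqrt( 11 ),sqrt( 11), sqrt( 17 ),7, 21,  39,57, 74 ]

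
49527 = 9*5503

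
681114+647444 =1328558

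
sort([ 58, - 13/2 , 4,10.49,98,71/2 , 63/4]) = [ - 13/2, 4,10.49, 63/4, 71/2, 58,  98 ] 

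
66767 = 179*373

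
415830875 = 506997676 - 91166801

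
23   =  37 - 14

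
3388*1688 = 5718944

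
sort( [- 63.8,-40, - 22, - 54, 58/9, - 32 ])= [ - 63.8, - 54, - 40, - 32, - 22,  58/9 ] 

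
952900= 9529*100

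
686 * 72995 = 50074570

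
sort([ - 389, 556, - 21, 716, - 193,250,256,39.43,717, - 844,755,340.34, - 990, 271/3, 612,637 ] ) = [ - 990, - 844, - 389, - 193  , - 21,39.43 , 271/3,250, 256,340.34 , 556,612,637,  716,  717,755]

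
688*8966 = 6168608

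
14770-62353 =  -47583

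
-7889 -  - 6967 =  - 922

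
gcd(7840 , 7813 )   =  1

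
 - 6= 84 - 90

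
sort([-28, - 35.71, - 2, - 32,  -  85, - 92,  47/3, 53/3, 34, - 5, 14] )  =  [ - 92,-85 , - 35.71, - 32, - 28, - 5, - 2,14,47/3, 53/3  ,  34]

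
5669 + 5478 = 11147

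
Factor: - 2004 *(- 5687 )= 2^2*3^1*11^2*47^1*167^1 = 11396748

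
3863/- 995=- 3863/995 = -  3.88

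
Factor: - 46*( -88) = 4048 = 2^4*11^1*  23^1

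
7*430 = 3010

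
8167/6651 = 8167/6651 = 1.23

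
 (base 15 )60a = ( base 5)20420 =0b10101010000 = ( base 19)3eb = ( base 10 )1360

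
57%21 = 15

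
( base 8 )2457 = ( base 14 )6AB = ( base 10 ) 1327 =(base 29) 1GM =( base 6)10051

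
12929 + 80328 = 93257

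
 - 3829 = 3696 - 7525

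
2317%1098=121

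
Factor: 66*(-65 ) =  - 4290= -2^1*3^1*5^1 * 11^1*13^1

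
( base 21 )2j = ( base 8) 75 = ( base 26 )29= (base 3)2021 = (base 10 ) 61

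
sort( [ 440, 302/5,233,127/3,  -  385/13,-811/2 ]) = [ - 811/2, - 385/13,127/3, 302/5 , 233, 440 ]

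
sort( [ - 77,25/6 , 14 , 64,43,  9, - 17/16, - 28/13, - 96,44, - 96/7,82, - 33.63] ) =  [ - 96, - 77, - 33.63,-96/7, - 28/13, - 17/16,25/6, 9,14, 43,44, 64,82] 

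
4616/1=4616=4616.00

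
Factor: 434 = 2^1*7^1*31^1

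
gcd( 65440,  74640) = 80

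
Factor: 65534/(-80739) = - 2^1*3^( - 2)*7^1 * 31^1*151^1*8971^( - 1 )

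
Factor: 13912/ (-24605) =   -  2^3 *5^( -1)*7^(  -  1 )*19^( - 1)*47^1 = -376/665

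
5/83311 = 5/83311 = 0.00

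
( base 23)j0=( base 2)110110101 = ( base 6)2005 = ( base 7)1163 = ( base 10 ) 437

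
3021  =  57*53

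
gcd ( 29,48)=1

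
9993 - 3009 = 6984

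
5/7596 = 5/7596= 0.00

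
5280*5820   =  30729600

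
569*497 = 282793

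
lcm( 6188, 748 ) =68068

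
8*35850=286800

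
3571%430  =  131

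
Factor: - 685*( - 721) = 5^1*7^1*103^1*137^1 = 493885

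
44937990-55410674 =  - 10472684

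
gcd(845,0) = 845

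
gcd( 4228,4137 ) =7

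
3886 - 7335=- 3449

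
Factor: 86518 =2^1*181^1*239^1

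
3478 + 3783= 7261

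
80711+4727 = 85438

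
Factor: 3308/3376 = 827/844 = 2^ (  -  2 )*211^(  -  1)*827^1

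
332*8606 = 2857192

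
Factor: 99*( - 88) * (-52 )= 453024 = 2^5 * 3^2 * 11^2*13^1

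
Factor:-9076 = - 2^2*2269^1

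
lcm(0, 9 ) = 0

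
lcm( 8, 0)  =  0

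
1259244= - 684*(  -  1841)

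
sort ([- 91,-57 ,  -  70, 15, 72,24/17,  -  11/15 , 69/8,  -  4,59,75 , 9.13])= [ - 91 , - 70, - 57,  -  4, - 11/15,24/17,69/8 , 9.13, 15 , 59,72,75 ]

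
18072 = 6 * 3012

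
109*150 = 16350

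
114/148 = 57/74 = 0.77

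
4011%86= 55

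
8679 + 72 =8751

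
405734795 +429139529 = 834874324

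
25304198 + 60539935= 85844133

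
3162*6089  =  19253418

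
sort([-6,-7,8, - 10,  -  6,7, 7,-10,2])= [ - 10, - 10, - 7, - 6, - 6,2,7,7, 8]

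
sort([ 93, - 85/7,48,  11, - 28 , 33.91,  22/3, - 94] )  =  [ - 94  ,  -  28,  -  85/7,22/3,11,33.91 , 48, 93]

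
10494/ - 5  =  - 2099 + 1/5 = -2098.80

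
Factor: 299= 13^1*23^1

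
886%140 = 46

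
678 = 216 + 462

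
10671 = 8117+2554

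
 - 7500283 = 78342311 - 85842594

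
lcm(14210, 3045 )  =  42630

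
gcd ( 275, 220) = 55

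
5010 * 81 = 405810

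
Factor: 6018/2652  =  2^( - 1)*13^( - 1)*59^1 = 59/26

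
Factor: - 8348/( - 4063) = 2^2*17^(- 1 )*239^(-1 )*2087^1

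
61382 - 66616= - 5234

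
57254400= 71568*800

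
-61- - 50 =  - 11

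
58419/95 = 58419/95 = 614.94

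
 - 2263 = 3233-5496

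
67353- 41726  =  25627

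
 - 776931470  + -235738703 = -1012670173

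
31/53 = 31/53 =0.58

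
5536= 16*346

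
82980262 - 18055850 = 64924412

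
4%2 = 0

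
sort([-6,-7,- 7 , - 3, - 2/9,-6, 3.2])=[ - 7, - 7, - 6 ,-6,  -  3, - 2/9, 3.2] 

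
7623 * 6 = 45738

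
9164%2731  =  971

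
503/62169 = 503/62169 = 0.01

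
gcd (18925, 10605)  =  5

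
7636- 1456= 6180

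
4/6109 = 4/6109 = 0.00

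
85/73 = 1+12/73 = 1.16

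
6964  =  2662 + 4302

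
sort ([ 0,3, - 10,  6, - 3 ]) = [ - 10,  -  3 , 0,3, 6] 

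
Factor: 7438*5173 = 38476774 = 2^1*7^1*739^1*3719^1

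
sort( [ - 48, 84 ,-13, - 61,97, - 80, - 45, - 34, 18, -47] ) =[ - 80, - 61  , - 48, - 47, - 45 , - 34, - 13,18,84, 97] 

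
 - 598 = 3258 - 3856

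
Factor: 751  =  751^1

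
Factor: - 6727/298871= -7/311 = -  7^1*311^(  -  1)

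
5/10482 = 5/10482  =  0.00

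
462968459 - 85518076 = 377450383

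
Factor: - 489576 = -2^3*3^1*20399^1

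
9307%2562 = 1621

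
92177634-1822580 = 90355054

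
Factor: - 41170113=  - 3^4 * 508273^1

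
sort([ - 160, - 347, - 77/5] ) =[ - 347,-160, - 77/5]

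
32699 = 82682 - 49983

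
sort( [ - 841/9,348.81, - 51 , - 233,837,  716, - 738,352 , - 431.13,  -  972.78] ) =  [ - 972.78, -738,-431.13,  -  233, - 841/9, - 51,  348.81,  352,716, 837 ]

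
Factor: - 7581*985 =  - 7467285 = -  3^1 *5^1*7^1* 19^2*197^1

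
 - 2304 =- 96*24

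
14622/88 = 7311/44 = 166.16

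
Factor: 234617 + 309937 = 2^1*3^2*30253^1 = 544554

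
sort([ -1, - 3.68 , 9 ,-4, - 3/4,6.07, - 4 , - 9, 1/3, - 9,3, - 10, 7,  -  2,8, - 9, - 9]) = [ - 10,  -  9, - 9, - 9 , - 9, - 4,-4, - 3.68,-2, - 1, - 3/4,1/3,3,6.07 , 7,8, 9]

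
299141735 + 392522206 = 691663941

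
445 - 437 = 8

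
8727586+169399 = 8896985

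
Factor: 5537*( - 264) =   -  1461768= -2^3*3^1*7^2*11^1*113^1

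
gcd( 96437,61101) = 1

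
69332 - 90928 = -21596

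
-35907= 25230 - 61137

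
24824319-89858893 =  -  65034574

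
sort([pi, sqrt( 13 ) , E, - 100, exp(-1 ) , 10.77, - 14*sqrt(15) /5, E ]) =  [ - 100,- 14*sqrt( 15)/5, exp (-1 ), E, E,pi,  sqrt(13 ) , 10.77] 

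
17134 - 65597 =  - 48463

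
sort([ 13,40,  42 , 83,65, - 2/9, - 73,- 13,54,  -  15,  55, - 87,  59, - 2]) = [ - 87 , - 73,-15 , - 13,- 2  , - 2/9, 13, 40,42,54,55,59, 65,83 ] 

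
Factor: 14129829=3^3*7^1* 74761^1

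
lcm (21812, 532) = 21812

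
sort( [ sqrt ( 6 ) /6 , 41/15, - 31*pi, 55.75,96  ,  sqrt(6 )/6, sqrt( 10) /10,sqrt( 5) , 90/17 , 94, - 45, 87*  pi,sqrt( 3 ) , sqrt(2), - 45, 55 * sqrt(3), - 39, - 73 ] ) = [ - 31*pi,  -  73, - 45, - 45,  -  39,sqrt( 10) /10 , sqrt( 6 )/6, sqrt( 6 ) /6,sqrt( 2), sqrt( 3 ),sqrt(5 ), 41/15 , 90/17,55.75, 94, 55*sqrt( 3), 96 , 87*pi ]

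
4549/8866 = 4549/8866 = 0.51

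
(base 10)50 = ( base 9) 55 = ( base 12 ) 42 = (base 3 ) 1212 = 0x32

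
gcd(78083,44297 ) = 1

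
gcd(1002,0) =1002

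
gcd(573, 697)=1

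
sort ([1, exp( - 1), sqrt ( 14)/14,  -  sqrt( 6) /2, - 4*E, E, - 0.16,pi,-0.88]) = [ - 4 * E, - sqrt( 6)/2, - 0.88, - 0.16,  sqrt( 14)/14 , exp( - 1),1, E,pi]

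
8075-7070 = 1005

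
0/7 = 0 = 0.00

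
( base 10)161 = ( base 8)241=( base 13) c5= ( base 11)137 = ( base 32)51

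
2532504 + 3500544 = 6033048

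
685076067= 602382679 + 82693388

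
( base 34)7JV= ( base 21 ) jic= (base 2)10001001000001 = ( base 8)21101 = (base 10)8769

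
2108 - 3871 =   -  1763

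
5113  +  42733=47846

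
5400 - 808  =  4592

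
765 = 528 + 237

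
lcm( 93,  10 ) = 930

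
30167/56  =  30167/56 = 538.70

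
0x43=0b1000011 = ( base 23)2L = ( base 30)27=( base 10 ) 67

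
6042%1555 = 1377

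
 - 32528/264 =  - 4066/33 = - 123.21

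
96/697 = 96/697 = 0.14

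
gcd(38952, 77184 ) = 72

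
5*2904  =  14520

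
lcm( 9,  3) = 9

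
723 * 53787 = 38888001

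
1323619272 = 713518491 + 610100781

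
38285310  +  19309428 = 57594738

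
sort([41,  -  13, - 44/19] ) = [ - 13,  -  44/19,41 ] 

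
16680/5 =3336 = 3336.00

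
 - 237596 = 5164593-5402189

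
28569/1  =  28569=28569.00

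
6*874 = 5244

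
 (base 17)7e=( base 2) 10000101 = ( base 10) 133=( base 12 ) b1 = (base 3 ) 11221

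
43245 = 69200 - 25955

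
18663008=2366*7888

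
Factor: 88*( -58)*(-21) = 107184 = 2^4 * 3^1*7^1* 11^1  *29^1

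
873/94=9 + 27/94 = 9.29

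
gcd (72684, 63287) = 1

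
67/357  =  67/357 = 0.19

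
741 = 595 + 146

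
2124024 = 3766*564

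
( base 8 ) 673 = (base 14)239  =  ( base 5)3233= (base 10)443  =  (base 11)373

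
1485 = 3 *495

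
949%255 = 184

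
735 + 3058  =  3793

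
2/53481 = 2/53481 = 0.00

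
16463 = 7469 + 8994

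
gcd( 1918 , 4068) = 2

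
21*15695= 329595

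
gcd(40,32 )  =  8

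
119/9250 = 119/9250  =  0.01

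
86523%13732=4131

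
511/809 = 511/809 = 0.63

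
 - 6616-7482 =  - 14098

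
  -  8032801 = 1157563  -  9190364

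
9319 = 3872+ 5447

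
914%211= 70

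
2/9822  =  1/4911 = 0.00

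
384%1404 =384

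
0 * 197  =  0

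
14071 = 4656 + 9415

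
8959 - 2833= 6126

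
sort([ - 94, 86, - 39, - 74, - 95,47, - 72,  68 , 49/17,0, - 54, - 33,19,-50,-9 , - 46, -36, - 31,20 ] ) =[ -95, - 94, - 74, - 72, - 54,-50,-46,-39, - 36,-33, - 31, - 9,0,  49/17, 19,20,47, 68 , 86 ]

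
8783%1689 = 338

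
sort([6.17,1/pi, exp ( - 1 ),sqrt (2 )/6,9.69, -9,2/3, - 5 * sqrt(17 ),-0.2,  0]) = [ - 5*sqrt(17 ), - 9, -0.2,0,sqrt ( 2 )/6, 1/pi, exp ( - 1 ),2/3,6.17,9.69]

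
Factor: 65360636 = 2^2*11^1*1485469^1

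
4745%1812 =1121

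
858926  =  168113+690813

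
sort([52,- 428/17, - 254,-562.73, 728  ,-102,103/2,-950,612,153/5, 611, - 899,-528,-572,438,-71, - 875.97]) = [-950, - 899,  -  875.97, - 572, - 562.73,  -  528,  -  254,-102,-71,  -  428/17 , 153/5, 103/2,52,438,611,612,728]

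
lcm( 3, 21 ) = 21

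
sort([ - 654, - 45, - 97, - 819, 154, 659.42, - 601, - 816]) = [  -  819,-816, - 654, - 601, - 97, - 45,154, 659.42 ] 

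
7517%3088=1341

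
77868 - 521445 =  - 443577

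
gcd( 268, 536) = 268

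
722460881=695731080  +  26729801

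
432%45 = 27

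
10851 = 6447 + 4404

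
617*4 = 2468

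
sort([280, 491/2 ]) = [491/2, 280 ] 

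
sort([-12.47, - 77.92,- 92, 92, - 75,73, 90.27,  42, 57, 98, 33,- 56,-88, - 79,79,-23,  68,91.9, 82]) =[-92, -88, - 79, - 77.92  , - 75, - 56, - 23,- 12.47,33,42, 57,68, 73 , 79, 82, 90.27, 91.9,92, 98 ]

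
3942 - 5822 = -1880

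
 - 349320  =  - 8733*40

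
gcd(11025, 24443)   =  1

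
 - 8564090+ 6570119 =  - 1993971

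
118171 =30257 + 87914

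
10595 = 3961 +6634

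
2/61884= 1/30942 = 0.00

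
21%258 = 21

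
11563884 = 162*71382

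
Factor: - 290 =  - 2^1  *  5^1*29^1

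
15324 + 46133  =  61457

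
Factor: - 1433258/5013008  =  -2^( - 3 )*7^(-1)*11^(- 1) * 13^( -1)*313^(  -  1)*716629^1 = - 716629/2506504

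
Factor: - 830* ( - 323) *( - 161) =-2^1*5^1*7^1*17^1*19^1*23^1 * 83^1 = - 43162490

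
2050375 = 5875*349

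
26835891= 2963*9057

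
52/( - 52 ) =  - 1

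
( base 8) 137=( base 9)115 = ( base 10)95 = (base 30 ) 35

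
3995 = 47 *85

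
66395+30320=96715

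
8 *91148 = 729184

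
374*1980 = 740520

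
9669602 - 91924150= - 82254548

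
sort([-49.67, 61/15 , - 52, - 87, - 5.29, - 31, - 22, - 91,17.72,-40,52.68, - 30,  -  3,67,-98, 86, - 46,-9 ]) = [ - 98, -91, - 87,-52,-49.67, - 46, - 40,-31,-30, - 22, - 9,-5.29, - 3,61/15, 17.72, 52.68,67, 86] 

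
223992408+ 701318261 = 925310669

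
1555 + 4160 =5715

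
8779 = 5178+3601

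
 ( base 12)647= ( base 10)919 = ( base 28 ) 14N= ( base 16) 397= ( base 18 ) 2F1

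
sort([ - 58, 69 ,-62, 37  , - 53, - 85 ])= [ - 85, - 62, - 58, - 53, 37, 69 ] 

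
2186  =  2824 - 638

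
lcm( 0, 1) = 0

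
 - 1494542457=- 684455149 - 810087308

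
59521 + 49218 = 108739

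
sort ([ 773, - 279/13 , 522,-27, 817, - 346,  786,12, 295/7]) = [-346,- 27 ,  -  279/13, 12, 295/7,  522, 773, 786, 817 ] 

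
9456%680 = 616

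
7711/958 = 7711/958 = 8.05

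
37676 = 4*9419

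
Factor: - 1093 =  - 1093^1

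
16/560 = 1/35 = 0.03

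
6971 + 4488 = 11459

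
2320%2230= 90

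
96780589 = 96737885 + 42704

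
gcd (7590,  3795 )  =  3795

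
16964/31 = 547 + 7/31= 547.23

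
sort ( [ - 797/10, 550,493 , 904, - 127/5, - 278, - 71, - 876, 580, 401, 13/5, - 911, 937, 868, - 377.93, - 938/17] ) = [ - 911, - 876, - 377.93, - 278,  -  797/10, - 71 , - 938/17, - 127/5 , 13/5, 401 , 493,550,580 , 868,904,937]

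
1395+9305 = 10700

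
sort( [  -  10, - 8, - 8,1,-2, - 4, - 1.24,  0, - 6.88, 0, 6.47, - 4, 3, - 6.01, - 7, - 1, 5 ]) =[ - 10, - 8,  -  8, - 7, - 6.88 ,-6.01, -4, - 4, - 2, - 1.24 , - 1, 0,0,1, 3,5,  6.47]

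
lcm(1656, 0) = 0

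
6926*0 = 0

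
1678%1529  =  149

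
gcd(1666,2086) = 14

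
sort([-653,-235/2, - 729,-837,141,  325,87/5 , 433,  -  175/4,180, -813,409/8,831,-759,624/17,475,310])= [ - 837,-813, - 759, - 729, - 653, - 235/2,-175/4,87/5,  624/17,409/8,141,180,310,325,  433 , 475,831] 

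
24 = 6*4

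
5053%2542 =2511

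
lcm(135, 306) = 4590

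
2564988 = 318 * 8066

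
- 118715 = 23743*( - 5)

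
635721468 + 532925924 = 1168647392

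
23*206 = 4738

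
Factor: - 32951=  - 83^1 * 397^1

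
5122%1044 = 946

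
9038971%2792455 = 661606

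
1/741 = 1/741 =0.00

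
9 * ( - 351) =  - 3159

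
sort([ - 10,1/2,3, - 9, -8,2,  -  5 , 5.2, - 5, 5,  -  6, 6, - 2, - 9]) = [ - 10, - 9, - 9, - 8, - 6, - 5, - 5, - 2,1/2,2,3,5, 5.2,6]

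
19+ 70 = 89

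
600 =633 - 33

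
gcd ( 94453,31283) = 1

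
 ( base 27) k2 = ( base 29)IK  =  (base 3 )202002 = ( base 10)542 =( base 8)1036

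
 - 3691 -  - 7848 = 4157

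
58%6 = 4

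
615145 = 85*7237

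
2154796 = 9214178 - 7059382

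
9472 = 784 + 8688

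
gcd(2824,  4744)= 8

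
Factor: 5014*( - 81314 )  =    -  2^2*23^1 * 109^2 * 373^1 = - 407708396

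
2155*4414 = 9512170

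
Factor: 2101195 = 5^1*29^1*43^1*337^1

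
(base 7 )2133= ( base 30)p9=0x2f7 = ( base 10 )759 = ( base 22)1cb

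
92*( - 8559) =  - 787428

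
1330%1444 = 1330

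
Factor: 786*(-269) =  - 211434 =-2^1*3^1*131^1* 269^1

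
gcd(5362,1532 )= 766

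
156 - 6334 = -6178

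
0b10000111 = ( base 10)135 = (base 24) 5f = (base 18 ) 79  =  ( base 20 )6F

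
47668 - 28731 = 18937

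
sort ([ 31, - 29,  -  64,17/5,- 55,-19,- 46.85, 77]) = [ - 64,-55, - 46.85, - 29, -19,17/5,31,77 ]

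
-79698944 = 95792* (- 832)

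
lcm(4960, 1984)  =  9920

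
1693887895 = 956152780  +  737735115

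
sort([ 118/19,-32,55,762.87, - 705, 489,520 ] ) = [-705, - 32 , 118/19, 55, 489 , 520, 762.87] 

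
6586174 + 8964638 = 15550812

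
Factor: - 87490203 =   -  3^1*29163401^1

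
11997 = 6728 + 5269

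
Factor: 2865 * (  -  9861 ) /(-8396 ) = 28251765/8396 = 2^( -2 ) * 3^2*5^1*19^1*173^1 * 191^1*2099^ ( - 1 ) 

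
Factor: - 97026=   -  2^1 * 3^1*103^1*157^1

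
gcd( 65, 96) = 1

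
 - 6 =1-7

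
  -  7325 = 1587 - 8912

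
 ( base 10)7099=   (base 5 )211344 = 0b1101110111011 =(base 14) 2831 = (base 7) 26461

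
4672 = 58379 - 53707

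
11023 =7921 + 3102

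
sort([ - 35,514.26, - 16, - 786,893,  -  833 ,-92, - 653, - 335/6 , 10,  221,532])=[  -  833, -786, - 653, - 92, - 335/6, - 35, - 16,10, 221,514.26,532 , 893]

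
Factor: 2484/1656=3/2 = 2^ ( - 1 )*3^1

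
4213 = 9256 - 5043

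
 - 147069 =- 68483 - 78586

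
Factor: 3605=5^1*7^1*103^1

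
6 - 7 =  - 1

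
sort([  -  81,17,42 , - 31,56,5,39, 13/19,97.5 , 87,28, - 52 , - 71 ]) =[ - 81,-71,-52, - 31,13/19,5,  17, 28,39,42, 56, 87, 97.5 ] 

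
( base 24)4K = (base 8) 164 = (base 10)116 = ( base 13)8c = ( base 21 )5B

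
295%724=295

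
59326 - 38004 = 21322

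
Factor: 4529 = 7^1*647^1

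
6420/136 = 1605/34 = 47.21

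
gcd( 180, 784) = 4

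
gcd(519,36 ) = 3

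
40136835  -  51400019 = -11263184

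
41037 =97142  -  56105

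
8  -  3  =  5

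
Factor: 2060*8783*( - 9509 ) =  -2^2*5^1 * 37^1 * 103^1*257^1 * 8783^1 = - 172046146820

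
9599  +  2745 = 12344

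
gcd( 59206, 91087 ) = 1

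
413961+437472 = 851433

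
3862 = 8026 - 4164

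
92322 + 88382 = 180704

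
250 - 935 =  - 685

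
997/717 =1+280/717= 1.39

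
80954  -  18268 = 62686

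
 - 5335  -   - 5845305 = 5839970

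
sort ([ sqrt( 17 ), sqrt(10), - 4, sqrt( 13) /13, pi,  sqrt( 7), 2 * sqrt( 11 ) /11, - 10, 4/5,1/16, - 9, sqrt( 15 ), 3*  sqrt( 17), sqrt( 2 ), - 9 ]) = [ - 10,-9, - 9 , - 4,1/16, sqrt( 13) /13, 2*sqrt( 11) /11, 4/5, sqrt ( 2), sqrt(7),pi, sqrt ( 10 ),sqrt( 15 ), sqrt (17 ),  3 *sqrt(17 )] 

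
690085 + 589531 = 1279616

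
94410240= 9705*9728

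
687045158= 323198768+363846390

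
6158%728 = 334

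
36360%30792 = 5568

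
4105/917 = 4105/917 = 4.48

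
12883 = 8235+4648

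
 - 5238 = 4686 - 9924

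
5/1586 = 5/1586 = 0.00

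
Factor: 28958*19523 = 2^1*7^1*2789^1*14479^1 = 565347034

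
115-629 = - 514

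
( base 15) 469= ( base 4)33213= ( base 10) 999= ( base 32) V7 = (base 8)1747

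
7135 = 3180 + 3955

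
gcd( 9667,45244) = 1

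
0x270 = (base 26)o0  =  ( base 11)518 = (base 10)624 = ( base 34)ic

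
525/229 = 525/229 = 2.29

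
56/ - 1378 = -28/689 = - 0.04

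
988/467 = 2 + 54/467=2.12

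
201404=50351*4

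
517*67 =34639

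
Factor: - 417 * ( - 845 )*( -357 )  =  - 3^2 *5^1* 7^1*13^2*17^1 * 139^1 = - 125794305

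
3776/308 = 12 + 20/77 =12.26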